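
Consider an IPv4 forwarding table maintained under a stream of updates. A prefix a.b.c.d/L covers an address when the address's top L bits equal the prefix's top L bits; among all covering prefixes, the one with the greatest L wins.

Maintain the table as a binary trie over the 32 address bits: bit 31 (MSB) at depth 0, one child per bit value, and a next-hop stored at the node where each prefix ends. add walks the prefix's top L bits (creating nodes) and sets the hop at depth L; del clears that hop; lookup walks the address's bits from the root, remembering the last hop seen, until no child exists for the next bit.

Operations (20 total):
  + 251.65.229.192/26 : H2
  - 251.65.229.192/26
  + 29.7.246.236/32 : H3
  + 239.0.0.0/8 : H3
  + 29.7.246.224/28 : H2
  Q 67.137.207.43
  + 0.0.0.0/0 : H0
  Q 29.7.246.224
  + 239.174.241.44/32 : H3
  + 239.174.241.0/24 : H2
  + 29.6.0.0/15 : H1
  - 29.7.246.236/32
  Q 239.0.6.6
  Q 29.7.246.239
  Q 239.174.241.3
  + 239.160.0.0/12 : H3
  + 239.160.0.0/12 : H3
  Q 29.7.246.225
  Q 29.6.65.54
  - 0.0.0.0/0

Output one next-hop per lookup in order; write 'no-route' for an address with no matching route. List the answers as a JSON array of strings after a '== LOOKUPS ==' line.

Trace:
  + 251.65.229.192/26 (H2) depth=26
  - 251.65.229.192/26 clear@26
  + 29.7.246.236/32 (H3) depth=32
  + 239.0.0.0/8 (H3) depth=8
  + 29.7.246.224/28 (H2) depth=28
  ? 67.137.207.43  path d0:-→d1:-  best=no-route
  + 0.0.0.0/0 (H0) depth=0
  ? 29.7.246.224  path d0:H0→d1:-→d2:-→d3:-→d4:-→d5:-→d6:-→d7:-→d8:-→d9:-→d10:-→d11:-→d12:-→d13:-→d14:-→d15:-→d16:-→d17:-→d18:-→d19:-→d20:-→d21:-→d22:-→d23:-→d24:-→d25:-→d26:-→d27:-→d28:H2  best=H2
  + 239.174.241.44/32 (H3) depth=32
  + 239.174.241.0/24 (H2) depth=24
  + 29.6.0.0/15 (H1) depth=15
  - 29.7.246.236/32 clear@32
  ? 239.0.6.6  path d0:H0→d1:-→d2:-→d3:-→d4:-→d5:-→d6:-→d7:-→d8:H3  best=H3
  ? 29.7.246.239  path d0:H0→d1:-→d2:-→d3:-→d4:-→d5:-→d6:-→d7:-→d8:-→d9:-→d10:-→d11:-→d12:-→d13:-→d14:-→d15:H1→d16:-→d17:-→d18:-→d19:-→d20:-→d21:-→d22:-→d23:-→d24:-→d25:-→d26:-→d27:-→d28:H2→d29:-→d30:-  best=H2
  ? 239.174.241.3  path d0:H0→d1:-→d2:-→d3:-→d4:-→d5:-→d6:-→d7:-→d8:H3→d9:-→d10:-→d11:-→d12:-→d13:-→d14:-→d15:-→d16:-→d17:-→d18:-→d19:-→d20:-→d21:-→d22:-→d23:-→d24:H2→d25:-→d26:-  best=H2
  + 239.160.0.0/12 (H3) depth=12
  + 239.160.0.0/12 (H3) depth=12
  ? 29.7.246.225  path d0:H0→d1:-→d2:-→d3:-→d4:-→d5:-→d6:-→d7:-→d8:-→d9:-→d10:-→d11:-→d12:-→d13:-→d14:-→d15:H1→d16:-→d17:-→d18:-→d19:-→d20:-→d21:-→d22:-→d23:-→d24:-→d25:-→d26:-→d27:-→d28:H2  best=H2
  ? 29.6.65.54  path d0:H0→d1:-→d2:-→d3:-→d4:-→d5:-→d6:-→d7:-→d8:-→d9:-→d10:-→d11:-→d12:-→d13:-→d14:-→d15:H1  best=H1
  - 0.0.0.0/0 clear@0

== LOOKUPS ==
["no-route","H2","H3","H2","H2","H2","H1"]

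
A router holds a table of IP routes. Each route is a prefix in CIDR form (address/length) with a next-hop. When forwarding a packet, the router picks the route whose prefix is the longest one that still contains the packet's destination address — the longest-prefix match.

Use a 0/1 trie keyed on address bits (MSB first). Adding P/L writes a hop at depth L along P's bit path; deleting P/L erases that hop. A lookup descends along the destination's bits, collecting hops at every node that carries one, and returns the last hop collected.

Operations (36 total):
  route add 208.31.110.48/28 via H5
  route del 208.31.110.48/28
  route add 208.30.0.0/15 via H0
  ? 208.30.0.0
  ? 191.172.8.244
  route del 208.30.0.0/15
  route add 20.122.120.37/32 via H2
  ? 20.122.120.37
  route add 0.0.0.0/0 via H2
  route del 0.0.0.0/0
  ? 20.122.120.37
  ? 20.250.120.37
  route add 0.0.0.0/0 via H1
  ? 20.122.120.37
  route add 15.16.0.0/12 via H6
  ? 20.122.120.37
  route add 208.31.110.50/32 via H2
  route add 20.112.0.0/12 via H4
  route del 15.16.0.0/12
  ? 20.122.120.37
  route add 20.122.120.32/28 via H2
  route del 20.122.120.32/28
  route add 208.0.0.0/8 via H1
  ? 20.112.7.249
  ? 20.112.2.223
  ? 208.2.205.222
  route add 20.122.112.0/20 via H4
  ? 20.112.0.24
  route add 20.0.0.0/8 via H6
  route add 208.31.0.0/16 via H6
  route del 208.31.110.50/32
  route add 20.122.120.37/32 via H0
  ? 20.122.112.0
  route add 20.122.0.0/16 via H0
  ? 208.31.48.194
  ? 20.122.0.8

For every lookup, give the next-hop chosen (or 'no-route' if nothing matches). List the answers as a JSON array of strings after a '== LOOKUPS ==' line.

Trace:
  add 208.31.110.48/28 -> H5 at depth 28
  del 208.31.110.48/28 (clear depth 28)
  add 208.30.0.0/15 -> H0 at depth 15
  Q 208.30.0.0: descend 110100000001111 ; hops seen [H0] ; pick H0
  Q 191.172.8.244: descend 1 ; hops seen [∅] ; pick no-route
  del 208.30.0.0/15 (clear depth 15)
  add 20.122.120.37/32 -> H2 at depth 32
  Q 20.122.120.37: descend 00010100011110100111100000100101 ; hops seen [H2] ; pick H2
  add 0.0.0.0/0 -> H2 at depth 0
  del 0.0.0.0/0 (clear depth 0)
  Q 20.122.120.37: descend 00010100011110100111100000100101 ; hops seen [H2] ; pick H2
  Q 20.250.120.37: descend 00010100 ; hops seen [∅] ; pick no-route
  add 0.0.0.0/0 -> H1 at depth 0
  Q 20.122.120.37: descend 00010100011110100111100000100101 ; hops seen [H1,H2] ; pick H2
  add 15.16.0.0/12 -> H6 at depth 12
  Q 20.122.120.37: descend 00010100011110100111100000100101 ; hops seen [H1,H2] ; pick H2
  add 208.31.110.50/32 -> H2 at depth 32
  add 20.112.0.0/12 -> H4 at depth 12
  del 15.16.0.0/12 (clear depth 12)
  Q 20.122.120.37: descend 00010100011110100111100000100101 ; hops seen [H1,H4,H2] ; pick H2
  add 20.122.120.32/28 -> H2 at depth 28
  del 20.122.120.32/28 (clear depth 28)
  add 208.0.0.0/8 -> H1 at depth 8
  Q 20.112.7.249: descend 000101000111 ; hops seen [H1,H4] ; pick H4
  Q 20.112.2.223: descend 000101000111 ; hops seen [H1,H4] ; pick H4
  Q 208.2.205.222: descend 11010000000 ; hops seen [H1,H1] ; pick H1
  add 20.122.112.0/20 -> H4 at depth 20
  Q 20.112.0.24: descend 000101000111 ; hops seen [H1,H4] ; pick H4
  add 20.0.0.0/8 -> H6 at depth 8
  add 208.31.0.0/16 -> H6 at depth 16
  del 208.31.110.50/32 (clear depth 32)
  add 20.122.120.37/32 -> H0 at depth 32
  Q 20.122.112.0: descend 00010100011110100111 ; hops seen [H1,H6,H4,H4] ; pick H4
  add 20.122.0.0/16 -> H0 at depth 16
  Q 208.31.48.194: descend 11010000000111110 ; hops seen [H1,H1,H6] ; pick H6
  Q 20.122.0.8: descend 00010100011110100 ; hops seen [H1,H6,H4,H0] ; pick H0

== LOOKUPS ==
["H0","no-route","H2","H2","no-route","H2","H2","H2","H4","H4","H1","H4","H4","H6","H0"]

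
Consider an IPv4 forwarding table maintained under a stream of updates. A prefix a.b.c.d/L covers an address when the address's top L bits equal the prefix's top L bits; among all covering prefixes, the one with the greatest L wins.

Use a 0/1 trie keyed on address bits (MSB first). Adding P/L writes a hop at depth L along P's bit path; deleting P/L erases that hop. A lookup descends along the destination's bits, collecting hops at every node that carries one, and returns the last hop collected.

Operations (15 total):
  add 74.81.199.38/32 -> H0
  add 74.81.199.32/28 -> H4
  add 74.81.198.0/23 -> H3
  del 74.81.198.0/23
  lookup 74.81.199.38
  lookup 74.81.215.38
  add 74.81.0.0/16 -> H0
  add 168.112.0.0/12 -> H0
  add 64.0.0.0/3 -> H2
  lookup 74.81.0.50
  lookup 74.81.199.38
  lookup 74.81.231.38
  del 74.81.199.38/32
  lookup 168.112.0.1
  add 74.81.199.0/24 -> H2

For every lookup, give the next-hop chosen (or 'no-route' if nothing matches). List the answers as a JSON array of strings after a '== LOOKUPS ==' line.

Apply in order:
  add 74.81.199.38/32 -> H0 at depth 32
  add 74.81.199.32/28 -> H4 at depth 28
  add 74.81.198.0/23 -> H3 at depth 23
  - 74.81.198.0/23 clear@23
  lookup 74.81.199.38: bits 01001010010100011100011100100110 walk d0:-→d1:-→d2:-→d3:-→d4:-→d5:-→d6:-→d7:-→d8:-→d9:-→d10:-→d11:-→d12:-→d13:-→d14:-→d15:-→d16:-→d17:-→d18:-→d19:-→d20:-→d21:-→d22:-→d23:-→d24:-→d25:-→d26:-→d27:-→d28:H4→d29:-→d30:-→d31:-→d32:H0 -> H0
  lookup 74.81.215.38: bits 0100101001010001110 walk d0:-→d1:-→d2:-→d3:-→d4:-→d5:-→d6:-→d7:-→d8:-→d9:-→d10:-→d11:-→d12:-→d13:-→d14:-→d15:-→d16:-→d17:-→d18:-→d19:- -> no-route
  add 74.81.0.0/16 -> H0 at depth 16
  add 168.112.0.0/12 -> H0 at depth 12
  add 64.0.0.0/3 -> H2 at depth 3
  lookup 74.81.0.50: bits 0100101001010001 walk d0:-→d1:-→d2:-→d3:H2→d4:-→d5:-→d6:-→d7:-→d8:-→d9:-→d10:-→d11:-→d12:-→d13:-→d14:-→d15:-→d16:H0 -> H0
  lookup 74.81.199.38: bits 01001010010100011100011100100110 walk d0:-→d1:-→d2:-→d3:H2→d4:-→d5:-→d6:-→d7:-→d8:-→d9:-→d10:-→d11:-→d12:-→d13:-→d14:-→d15:-→d16:H0→d17:-→d18:-→d19:-→d20:-→d21:-→d22:-→d23:-→d24:-→d25:-→d26:-→d27:-→d28:H4→d29:-→d30:-→d31:-→d32:H0 -> H0
  lookup 74.81.231.38: bits 010010100101000111 walk d0:-→d1:-→d2:-→d3:H2→d4:-→d5:-→d6:-→d7:-→d8:-→d9:-→d10:-→d11:-→d12:-→d13:-→d14:-→d15:-→d16:H0→d17:-→d18:- -> H0
  - 74.81.199.38/32 clear@32
  lookup 168.112.0.1: bits 101010000111 walk d0:-→d1:-→d2:-→d3:-→d4:-→d5:-→d6:-→d7:-→d8:-→d9:-→d10:-→d11:-→d12:H0 -> H0
  add 74.81.199.0/24 -> H2 at depth 24

== LOOKUPS ==
["H0","no-route","H0","H0","H0","H0"]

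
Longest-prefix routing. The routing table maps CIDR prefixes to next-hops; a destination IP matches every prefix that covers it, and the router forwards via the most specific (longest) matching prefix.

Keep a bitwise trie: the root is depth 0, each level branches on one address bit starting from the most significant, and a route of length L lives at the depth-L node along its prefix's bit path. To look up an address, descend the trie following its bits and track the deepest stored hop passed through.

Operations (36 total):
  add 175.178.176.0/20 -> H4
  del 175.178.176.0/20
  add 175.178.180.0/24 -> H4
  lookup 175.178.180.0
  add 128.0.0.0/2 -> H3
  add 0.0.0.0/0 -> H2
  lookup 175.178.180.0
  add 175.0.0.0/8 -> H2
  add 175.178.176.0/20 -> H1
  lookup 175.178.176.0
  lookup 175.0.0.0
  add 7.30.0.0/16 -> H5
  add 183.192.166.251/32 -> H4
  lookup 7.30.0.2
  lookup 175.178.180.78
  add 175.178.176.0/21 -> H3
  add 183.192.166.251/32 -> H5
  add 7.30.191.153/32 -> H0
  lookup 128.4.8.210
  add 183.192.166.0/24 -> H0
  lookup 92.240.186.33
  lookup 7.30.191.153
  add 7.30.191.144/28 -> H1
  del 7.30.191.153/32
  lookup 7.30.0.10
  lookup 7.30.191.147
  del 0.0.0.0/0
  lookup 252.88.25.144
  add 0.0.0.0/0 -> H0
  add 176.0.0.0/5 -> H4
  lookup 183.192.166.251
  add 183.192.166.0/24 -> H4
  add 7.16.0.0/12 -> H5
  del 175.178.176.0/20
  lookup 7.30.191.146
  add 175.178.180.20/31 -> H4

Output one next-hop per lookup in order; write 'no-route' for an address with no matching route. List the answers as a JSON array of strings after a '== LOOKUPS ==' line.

Process each operation:
  + 175.178.176.0/20 (H4) depth=20
  - 175.178.176.0/20 clear@20
  + 175.178.180.0/24 (H4) depth=24
  lookup 175.178.180.0: bits 101011111011001010110100 walk d0:-→d1:-→d2:-→d3:-→d4:-→d5:-→d6:-→d7:-→d8:-→d9:-→d10:-→d11:-→d12:-→d13:-→d14:-→d15:-→d16:-→d17:-→d18:-→d19:-→d20:-→d21:-→d22:-→d23:-→d24:H4 -> H4
  + 128.0.0.0/2 (H3) depth=2
  + 0.0.0.0/0 (H2) depth=0
  lookup 175.178.180.0: bits 101011111011001010110100 walk d0:H2→d1:-→d2:H3→d3:-→d4:-→d5:-→d6:-→d7:-→d8:-→d9:-→d10:-→d11:-→d12:-→d13:-→d14:-→d15:-→d16:-→d17:-→d18:-→d19:-→d20:-→d21:-→d22:-→d23:-→d24:H4 -> H4
  + 175.0.0.0/8 (H2) depth=8
  + 175.178.176.0/20 (H1) depth=20
  lookup 175.178.176.0: bits 101011111011001010110 walk d0:H2→d1:-→d2:H3→d3:-→d4:-→d5:-→d6:-→d7:-→d8:H2→d9:-→d10:-→d11:-→d12:-→d13:-→d14:-→d15:-→d16:-→d17:-→d18:-→d19:-→d20:H1→d21:- -> H1
  lookup 175.0.0.0: bits 10101111 walk d0:H2→d1:-→d2:H3→d3:-→d4:-→d5:-→d6:-→d7:-→d8:H2 -> H2
  + 7.30.0.0/16 (H5) depth=16
  + 183.192.166.251/32 (H4) depth=32
  lookup 7.30.0.2: bits 0000011100011110 walk d0:H2→d1:-→d2:-→d3:-→d4:-→d5:-→d6:-→d7:-→d8:-→d9:-→d10:-→d11:-→d12:-→d13:-→d14:-→d15:-→d16:H5 -> H5
  lookup 175.178.180.78: bits 101011111011001010110100 walk d0:H2→d1:-→d2:H3→d3:-→d4:-→d5:-→d6:-→d7:-→d8:H2→d9:-→d10:-→d11:-→d12:-→d13:-→d14:-→d15:-→d16:-→d17:-→d18:-→d19:-→d20:H1→d21:-→d22:-→d23:-→d24:H4 -> H4
  + 175.178.176.0/21 (H3) depth=21
  + 183.192.166.251/32 (H5) depth=32
  + 7.30.191.153/32 (H0) depth=32
  lookup 128.4.8.210: bits 10 walk d0:H2→d1:-→d2:H3 -> H3
  + 183.192.166.0/24 (H0) depth=24
  lookup 92.240.186.33: bits 0 walk d0:H2→d1:- -> H2
  lookup 7.30.191.153: bits 00000111000111101011111110011001 walk d0:H2→d1:-→d2:-→d3:-→d4:-→d5:-→d6:-→d7:-→d8:-→d9:-→d10:-→d11:-→d12:-→d13:-→d14:-→d15:-→d16:H5→d17:-→d18:-→d19:-→d20:-→d21:-→d22:-→d23:-→d24:-→d25:-→d26:-→d27:-→d28:-→d29:-→d30:-→d31:-→d32:H0 -> H0
  + 7.30.191.144/28 (H1) depth=28
  - 7.30.191.153/32 clear@32
  lookup 7.30.0.10: bits 0000011100011110 walk d0:H2→d1:-→d2:-→d3:-→d4:-→d5:-→d6:-→d7:-→d8:-→d9:-→d10:-→d11:-→d12:-→d13:-→d14:-→d15:-→d16:H5 -> H5
  lookup 7.30.191.147: bits 0000011100011110101111111001 walk d0:H2→d1:-→d2:-→d3:-→d4:-→d5:-→d6:-→d7:-→d8:-→d9:-→d10:-→d11:-→d12:-→d13:-→d14:-→d15:-→d16:H5→d17:-→d18:-→d19:-→d20:-→d21:-→d22:-→d23:-→d24:-→d25:-→d26:-→d27:-→d28:H1 -> H1
  - 0.0.0.0/0 clear@0
  lookup 252.88.25.144: bits 1 walk d0:-→d1:- -> no-route
  + 0.0.0.0/0 (H0) depth=0
  + 176.0.0.0/5 (H4) depth=5
  lookup 183.192.166.251: bits 10110111110000001010011011111011 walk d0:H0→d1:-→d2:H3→d3:-→d4:-→d5:H4→d6:-→d7:-→d8:-→d9:-→d10:-→d11:-→d12:-→d13:-→d14:-→d15:-→d16:-→d17:-→d18:-→d19:-→d20:-→d21:-→d22:-→d23:-→d24:H0→d25:-→d26:-→d27:-→d28:-→d29:-→d30:-→d31:-→d32:H5 -> H5
  + 183.192.166.0/24 (H4) depth=24
  + 7.16.0.0/12 (H5) depth=12
  - 175.178.176.0/20 clear@20
  lookup 7.30.191.146: bits 0000011100011110101111111001 walk d0:H0→d1:-→d2:-→d3:-→d4:-→d5:-→d6:-→d7:-→d8:-→d9:-→d10:-→d11:-→d12:H5→d13:-→d14:-→d15:-→d16:H5→d17:-→d18:-→d19:-→d20:-→d21:-→d22:-→d23:-→d24:-→d25:-→d26:-→d27:-→d28:H1 -> H1
  + 175.178.180.20/31 (H4) depth=31

== LOOKUPS ==
["H4","H4","H1","H2","H5","H4","H3","H2","H0","H5","H1","no-route","H5","H1"]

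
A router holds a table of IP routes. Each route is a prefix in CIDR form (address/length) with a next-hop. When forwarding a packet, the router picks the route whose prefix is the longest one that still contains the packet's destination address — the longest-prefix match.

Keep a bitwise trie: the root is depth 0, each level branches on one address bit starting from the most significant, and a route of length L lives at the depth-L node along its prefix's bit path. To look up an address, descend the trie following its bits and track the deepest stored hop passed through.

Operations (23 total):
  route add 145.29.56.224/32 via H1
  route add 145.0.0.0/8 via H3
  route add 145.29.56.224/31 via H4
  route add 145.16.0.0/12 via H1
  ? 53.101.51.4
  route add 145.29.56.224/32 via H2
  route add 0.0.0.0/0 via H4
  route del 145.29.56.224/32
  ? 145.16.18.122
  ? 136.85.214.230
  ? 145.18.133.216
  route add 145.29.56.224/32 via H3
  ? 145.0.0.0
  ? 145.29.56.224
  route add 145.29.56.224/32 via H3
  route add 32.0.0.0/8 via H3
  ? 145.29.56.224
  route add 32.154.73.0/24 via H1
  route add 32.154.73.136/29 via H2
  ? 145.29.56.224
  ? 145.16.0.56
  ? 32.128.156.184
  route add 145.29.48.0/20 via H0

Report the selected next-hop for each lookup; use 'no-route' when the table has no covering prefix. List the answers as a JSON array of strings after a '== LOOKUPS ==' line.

Apply in order:
  add 145.29.56.224/32 -> H1 at depth 32
  add 145.0.0.0/8 -> H3 at depth 8
  add 145.29.56.224/31 -> H4 at depth 31
  add 145.16.0.0/12 -> H1 at depth 12
  Q 53.101.51.4: descend ε ; hops seen [∅] ; pick no-route
  add 145.29.56.224/32 -> H2 at depth 32
  add 0.0.0.0/0 -> H4 at depth 0
  - 145.29.56.224/32 clear@32
  Q 145.16.18.122: descend 100100010001 ; hops seen [H4,H3,H1] ; pick H1
  Q 136.85.214.230: descend 100 ; hops seen [H4] ; pick H4
  Q 145.18.133.216: descend 100100010001 ; hops seen [H4,H3,H1] ; pick H1
  add 145.29.56.224/32 -> H3 at depth 32
  Q 145.0.0.0: descend 10010001000 ; hops seen [H4,H3] ; pick H3
  Q 145.29.56.224: descend 10010001000111010011100011100000 ; hops seen [H4,H3,H1,H4,H3] ; pick H3
  add 145.29.56.224/32 -> H3 at depth 32
  add 32.0.0.0/8 -> H3 at depth 8
  Q 145.29.56.224: descend 10010001000111010011100011100000 ; hops seen [H4,H3,H1,H4,H3] ; pick H3
  add 32.154.73.0/24 -> H1 at depth 24
  add 32.154.73.136/29 -> H2 at depth 29
  Q 145.29.56.224: descend 10010001000111010011100011100000 ; hops seen [H4,H3,H1,H4,H3] ; pick H3
  Q 145.16.0.56: descend 100100010001 ; hops seen [H4,H3,H1] ; pick H1
  Q 32.128.156.184: descend 00100000100 ; hops seen [H4,H3] ; pick H3
  add 145.29.48.0/20 -> H0 at depth 20

== LOOKUPS ==
["no-route","H1","H4","H1","H3","H3","H3","H3","H1","H3"]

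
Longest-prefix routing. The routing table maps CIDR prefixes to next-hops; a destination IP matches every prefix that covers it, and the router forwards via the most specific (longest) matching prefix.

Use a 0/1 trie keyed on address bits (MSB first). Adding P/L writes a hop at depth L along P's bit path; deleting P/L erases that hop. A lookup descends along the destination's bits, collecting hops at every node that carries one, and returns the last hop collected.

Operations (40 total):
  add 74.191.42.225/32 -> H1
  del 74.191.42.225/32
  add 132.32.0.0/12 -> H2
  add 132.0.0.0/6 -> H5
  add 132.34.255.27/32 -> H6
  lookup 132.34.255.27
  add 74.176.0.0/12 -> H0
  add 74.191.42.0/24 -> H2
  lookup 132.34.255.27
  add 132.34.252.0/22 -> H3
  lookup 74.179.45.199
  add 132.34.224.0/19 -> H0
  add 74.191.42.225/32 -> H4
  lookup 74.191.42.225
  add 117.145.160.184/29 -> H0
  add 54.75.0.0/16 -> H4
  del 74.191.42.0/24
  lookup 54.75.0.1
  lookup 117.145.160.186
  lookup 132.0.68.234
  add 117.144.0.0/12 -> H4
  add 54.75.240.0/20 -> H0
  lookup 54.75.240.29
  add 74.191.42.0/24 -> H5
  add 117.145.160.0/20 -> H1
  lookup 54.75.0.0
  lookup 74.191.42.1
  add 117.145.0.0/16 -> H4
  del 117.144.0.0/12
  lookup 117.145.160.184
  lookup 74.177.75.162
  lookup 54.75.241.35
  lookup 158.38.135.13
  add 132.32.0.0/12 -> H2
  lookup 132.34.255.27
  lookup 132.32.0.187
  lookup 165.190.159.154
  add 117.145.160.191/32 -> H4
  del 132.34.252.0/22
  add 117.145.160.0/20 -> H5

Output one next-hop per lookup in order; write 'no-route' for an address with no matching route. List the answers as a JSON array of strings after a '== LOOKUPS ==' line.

Process each operation:
  add 74.191.42.225/32 -> H1 at depth 32
  del 74.191.42.225/32 (clear depth 32)
  add 132.32.0.0/12 -> H2 at depth 12
  add 132.0.0.0/6 -> H5 at depth 6
  add 132.34.255.27/32 -> H6 at depth 32
  Q 132.34.255.27: descend 10000100001000101111111100011011 ; hops seen [H5,H2,H6] ; pick H6
  add 74.176.0.0/12 -> H0 at depth 12
  add 74.191.42.0/24 -> H2 at depth 24
  Q 132.34.255.27: descend 10000100001000101111111100011011 ; hops seen [H5,H2,H6] ; pick H6
  add 132.34.252.0/22 -> H3 at depth 22
  Q 74.179.45.199: descend 010010101011 ; hops seen [H0] ; pick H0
  add 132.34.224.0/19 -> H0 at depth 19
  add 74.191.42.225/32 -> H4 at depth 32
  Q 74.191.42.225: descend 01001010101111110010101011100001 ; hops seen [H0,H2,H4] ; pick H4
  add 117.145.160.184/29 -> H0 at depth 29
  add 54.75.0.0/16 -> H4 at depth 16
  del 74.191.42.0/24 (clear depth 24)
  Q 54.75.0.1: descend 0011011001001011 ; hops seen [H4] ; pick H4
  Q 117.145.160.186: descend 01110101100100011010000010111 ; hops seen [H0] ; pick H0
  Q 132.0.68.234: descend 1000010000 ; hops seen [H5] ; pick H5
  add 117.144.0.0/12 -> H4 at depth 12
  add 54.75.240.0/20 -> H0 at depth 20
  Q 54.75.240.29: descend 00110110010010111111 ; hops seen [H4,H0] ; pick H0
  add 74.191.42.0/24 -> H5 at depth 24
  add 117.145.160.0/20 -> H1 at depth 20
  Q 54.75.0.0: descend 0011011001001011 ; hops seen [H4] ; pick H4
  Q 74.191.42.1: descend 010010101011111100101010 ; hops seen [H0,H5] ; pick H5
  add 117.145.0.0/16 -> H4 at depth 16
  del 117.144.0.0/12 (clear depth 12)
  Q 117.145.160.184: descend 01110101100100011010000010111 ; hops seen [H4,H1,H0] ; pick H0
  Q 74.177.75.162: descend 010010101011 ; hops seen [H0] ; pick H0
  Q 54.75.241.35: descend 00110110010010111111 ; hops seen [H4,H0] ; pick H0
  Q 158.38.135.13: descend 100 ; hops seen [∅] ; pick no-route
  add 132.32.0.0/12 -> H2 at depth 12
  Q 132.34.255.27: descend 10000100001000101111111100011011 ; hops seen [H5,H2,H0,H3,H6] ; pick H6
  Q 132.32.0.187: descend 10000100001000 ; hops seen [H5,H2] ; pick H2
  Q 165.190.159.154: descend 10 ; hops seen [∅] ; pick no-route
  add 117.145.160.191/32 -> H4 at depth 32
  del 132.34.252.0/22 (clear depth 22)
  add 117.145.160.0/20 -> H5 at depth 20

== LOOKUPS ==
["H6","H6","H0","H4","H4","H0","H5","H0","H4","H5","H0","H0","H0","no-route","H6","H2","no-route"]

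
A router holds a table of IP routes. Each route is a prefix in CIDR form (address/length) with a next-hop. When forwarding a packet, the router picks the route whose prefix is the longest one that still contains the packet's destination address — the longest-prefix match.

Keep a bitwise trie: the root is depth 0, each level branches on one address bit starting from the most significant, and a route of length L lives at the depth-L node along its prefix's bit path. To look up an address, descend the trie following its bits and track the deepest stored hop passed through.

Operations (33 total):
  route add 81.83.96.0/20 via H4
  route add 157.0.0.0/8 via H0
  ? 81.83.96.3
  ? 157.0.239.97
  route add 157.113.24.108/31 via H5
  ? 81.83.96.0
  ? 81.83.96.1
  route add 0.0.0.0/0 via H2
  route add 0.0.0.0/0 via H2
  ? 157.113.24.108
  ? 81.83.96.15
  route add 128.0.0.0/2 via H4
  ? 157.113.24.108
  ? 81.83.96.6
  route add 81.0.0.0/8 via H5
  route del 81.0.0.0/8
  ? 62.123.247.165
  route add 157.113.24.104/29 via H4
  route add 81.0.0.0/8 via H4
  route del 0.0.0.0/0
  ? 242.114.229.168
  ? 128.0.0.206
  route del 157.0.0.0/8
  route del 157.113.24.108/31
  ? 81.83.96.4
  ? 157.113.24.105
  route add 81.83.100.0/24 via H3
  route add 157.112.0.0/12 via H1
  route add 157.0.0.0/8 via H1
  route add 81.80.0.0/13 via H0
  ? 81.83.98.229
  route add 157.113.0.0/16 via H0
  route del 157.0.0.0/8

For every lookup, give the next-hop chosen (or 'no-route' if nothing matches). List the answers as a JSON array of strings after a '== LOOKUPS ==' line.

Process each operation:
  + 81.83.96.0/20 (H4) depth=20
  + 157.0.0.0/8 (H0) depth=8
  lookup 81.83.96.3: bits 01010001010100110110 walk d0:-→d1:-→d2:-→d3:-→d4:-→d5:-→d6:-→d7:-→d8:-→d9:-→d10:-→d11:-→d12:-→d13:-→d14:-→d15:-→d16:-→d17:-→d18:-→d19:-→d20:H4 -> H4
  lookup 157.0.239.97: bits 10011101 walk d0:-→d1:-→d2:-→d3:-→d4:-→d5:-→d6:-→d7:-→d8:H0 -> H0
  + 157.113.24.108/31 (H5) depth=31
  lookup 81.83.96.0: bits 01010001010100110110 walk d0:-→d1:-→d2:-→d3:-→d4:-→d5:-→d6:-→d7:-→d8:-→d9:-→d10:-→d11:-→d12:-→d13:-→d14:-→d15:-→d16:-→d17:-→d18:-→d19:-→d20:H4 -> H4
  lookup 81.83.96.1: bits 01010001010100110110 walk d0:-→d1:-→d2:-→d3:-→d4:-→d5:-→d6:-→d7:-→d8:-→d9:-→d10:-→d11:-→d12:-→d13:-→d14:-→d15:-→d16:-→d17:-→d18:-→d19:-→d20:H4 -> H4
  + 0.0.0.0/0 (H2) depth=0
  + 0.0.0.0/0 (H2) depth=0
  lookup 157.113.24.108: bits 1001110101110001000110000110110 walk d0:H2→d1:-→d2:-→d3:-→d4:-→d5:-→d6:-→d7:-→d8:H0→d9:-→d10:-→d11:-→d12:-→d13:-→d14:-→d15:-→d16:-→d17:-→d18:-→d19:-→d20:-→d21:-→d22:-→d23:-→d24:-→d25:-→d26:-→d27:-→d28:-→d29:-→d30:-→d31:H5 -> H5
  lookup 81.83.96.15: bits 01010001010100110110 walk d0:H2→d1:-→d2:-→d3:-→d4:-→d5:-→d6:-→d7:-→d8:-→d9:-→d10:-→d11:-→d12:-→d13:-→d14:-→d15:-→d16:-→d17:-→d18:-→d19:-→d20:H4 -> H4
  + 128.0.0.0/2 (H4) depth=2
  lookup 157.113.24.108: bits 1001110101110001000110000110110 walk d0:H2→d1:-→d2:H4→d3:-→d4:-→d5:-→d6:-→d7:-→d8:H0→d9:-→d10:-→d11:-→d12:-→d13:-→d14:-→d15:-→d16:-→d17:-→d18:-→d19:-→d20:-→d21:-→d22:-→d23:-→d24:-→d25:-→d26:-→d27:-→d28:-→d29:-→d30:-→d31:H5 -> H5
  lookup 81.83.96.6: bits 01010001010100110110 walk d0:H2→d1:-→d2:-→d3:-→d4:-→d5:-→d6:-→d7:-→d8:-→d9:-→d10:-→d11:-→d12:-→d13:-→d14:-→d15:-→d16:-→d17:-→d18:-→d19:-→d20:H4 -> H4
  + 81.0.0.0/8 (H5) depth=8
  del 81.0.0.0/8 (clear depth 8)
  lookup 62.123.247.165: bits 0 walk d0:H2→d1:- -> H2
  + 157.113.24.104/29 (H4) depth=29
  + 81.0.0.0/8 (H4) depth=8
  del 0.0.0.0/0 (clear depth 0)
  lookup 242.114.229.168: bits 1 walk d0:-→d1:- -> no-route
  lookup 128.0.0.206: bits 100 walk d0:-→d1:-→d2:H4→d3:- -> H4
  del 157.0.0.0/8 (clear depth 8)
  del 157.113.24.108/31 (clear depth 31)
  lookup 81.83.96.4: bits 01010001010100110110 walk d0:-→d1:-→d2:-→d3:-→d4:-→d5:-→d6:-→d7:-→d8:H4→d9:-→d10:-→d11:-→d12:-→d13:-→d14:-→d15:-→d16:-→d17:-→d18:-→d19:-→d20:H4 -> H4
  lookup 157.113.24.105: bits 10011101011100010001100001101 walk d0:-→d1:-→d2:H4→d3:-→d4:-→d5:-→d6:-→d7:-→d8:-→d9:-→d10:-→d11:-→d12:-→d13:-→d14:-→d15:-→d16:-→d17:-→d18:-→d19:-→d20:-→d21:-→d22:-→d23:-→d24:-→d25:-→d26:-→d27:-→d28:-→d29:H4 -> H4
  + 81.83.100.0/24 (H3) depth=24
  + 157.112.0.0/12 (H1) depth=12
  + 157.0.0.0/8 (H1) depth=8
  + 81.80.0.0/13 (H0) depth=13
  lookup 81.83.98.229: bits 010100010101001101100 walk d0:-→d1:-→d2:-→d3:-→d4:-→d5:-→d6:-→d7:-→d8:H4→d9:-→d10:-→d11:-→d12:-→d13:H0→d14:-→d15:-→d16:-→d17:-→d18:-→d19:-→d20:H4→d21:- -> H4
  + 157.113.0.0/16 (H0) depth=16
  del 157.0.0.0/8 (clear depth 8)

== LOOKUPS ==
["H4","H0","H4","H4","H5","H4","H5","H4","H2","no-route","H4","H4","H4","H4"]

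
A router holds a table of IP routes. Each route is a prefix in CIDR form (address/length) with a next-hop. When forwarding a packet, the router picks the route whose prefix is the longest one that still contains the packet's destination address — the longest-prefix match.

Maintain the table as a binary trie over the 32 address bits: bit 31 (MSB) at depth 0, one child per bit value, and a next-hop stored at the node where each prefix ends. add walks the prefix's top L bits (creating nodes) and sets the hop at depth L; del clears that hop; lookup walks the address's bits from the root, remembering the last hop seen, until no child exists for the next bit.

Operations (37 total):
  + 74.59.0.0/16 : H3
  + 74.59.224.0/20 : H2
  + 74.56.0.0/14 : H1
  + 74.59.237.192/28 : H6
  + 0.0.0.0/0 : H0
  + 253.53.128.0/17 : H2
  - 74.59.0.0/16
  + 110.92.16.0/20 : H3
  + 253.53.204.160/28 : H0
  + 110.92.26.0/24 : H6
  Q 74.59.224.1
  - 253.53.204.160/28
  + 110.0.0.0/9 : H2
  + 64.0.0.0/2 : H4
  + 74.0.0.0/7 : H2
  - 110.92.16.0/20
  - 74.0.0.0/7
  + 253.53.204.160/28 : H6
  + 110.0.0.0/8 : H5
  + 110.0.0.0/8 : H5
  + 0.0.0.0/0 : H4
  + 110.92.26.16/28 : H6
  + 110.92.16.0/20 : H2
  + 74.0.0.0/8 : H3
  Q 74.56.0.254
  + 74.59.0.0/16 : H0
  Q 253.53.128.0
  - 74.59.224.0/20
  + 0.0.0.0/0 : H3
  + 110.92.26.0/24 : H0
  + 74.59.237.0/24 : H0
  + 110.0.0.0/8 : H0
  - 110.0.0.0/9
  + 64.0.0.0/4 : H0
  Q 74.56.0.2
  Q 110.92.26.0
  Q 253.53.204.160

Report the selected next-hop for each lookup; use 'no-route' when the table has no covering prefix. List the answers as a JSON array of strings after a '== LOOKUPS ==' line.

Apply in order:
  add 74.59.0.0/16 -> H3 at depth 16
  add 74.59.224.0/20 -> H2 at depth 20
  add 74.56.0.0/14 -> H1 at depth 14
  add 74.59.237.192/28 -> H6 at depth 28
  add 0.0.0.0/0 -> H0 at depth 0
  add 253.53.128.0/17 -> H2 at depth 17
  - 74.59.0.0/16 clear@16
  add 110.92.16.0/20 -> H3 at depth 20
  add 253.53.204.160/28 -> H0 at depth 28
  add 110.92.26.0/24 -> H6 at depth 24
  Q 74.59.224.1: descend 01001010001110111110 ; hops seen [H0,H1,H2] ; pick H2
  - 253.53.204.160/28 clear@28
  add 110.0.0.0/9 -> H2 at depth 9
  add 64.0.0.0/2 -> H4 at depth 2
  add 74.0.0.0/7 -> H2 at depth 7
  - 110.92.16.0/20 clear@20
  - 74.0.0.0/7 clear@7
  add 253.53.204.160/28 -> H6 at depth 28
  add 110.0.0.0/8 -> H5 at depth 8
  add 110.0.0.0/8 -> H5 at depth 8
  add 0.0.0.0/0 -> H4 at depth 0
  add 110.92.26.16/28 -> H6 at depth 28
  add 110.92.16.0/20 -> H2 at depth 20
  add 74.0.0.0/8 -> H3 at depth 8
  Q 74.56.0.254: descend 01001010001110 ; hops seen [H4,H4,H3,H1] ; pick H1
  add 74.59.0.0/16 -> H0 at depth 16
  Q 253.53.128.0: descend 11111101001101011 ; hops seen [H4,H2] ; pick H2
  - 74.59.224.0/20 clear@20
  add 0.0.0.0/0 -> H3 at depth 0
  add 110.92.26.0/24 -> H0 at depth 24
  add 74.59.237.0/24 -> H0 at depth 24
  add 110.0.0.0/8 -> H0 at depth 8
  - 110.0.0.0/9 clear@9
  add 64.0.0.0/4 -> H0 at depth 4
  Q 74.56.0.2: descend 01001010001110 ; hops seen [H3,H4,H0,H3,H1] ; pick H1
  Q 110.92.26.0: descend 011011100101110000011010000 ; hops seen [H3,H4,H0,H2,H0] ; pick H0
  Q 253.53.204.160: descend 1111110100110101110011001010 ; hops seen [H3,H2,H6] ; pick H6

== LOOKUPS ==
["H2","H1","H2","H1","H0","H6"]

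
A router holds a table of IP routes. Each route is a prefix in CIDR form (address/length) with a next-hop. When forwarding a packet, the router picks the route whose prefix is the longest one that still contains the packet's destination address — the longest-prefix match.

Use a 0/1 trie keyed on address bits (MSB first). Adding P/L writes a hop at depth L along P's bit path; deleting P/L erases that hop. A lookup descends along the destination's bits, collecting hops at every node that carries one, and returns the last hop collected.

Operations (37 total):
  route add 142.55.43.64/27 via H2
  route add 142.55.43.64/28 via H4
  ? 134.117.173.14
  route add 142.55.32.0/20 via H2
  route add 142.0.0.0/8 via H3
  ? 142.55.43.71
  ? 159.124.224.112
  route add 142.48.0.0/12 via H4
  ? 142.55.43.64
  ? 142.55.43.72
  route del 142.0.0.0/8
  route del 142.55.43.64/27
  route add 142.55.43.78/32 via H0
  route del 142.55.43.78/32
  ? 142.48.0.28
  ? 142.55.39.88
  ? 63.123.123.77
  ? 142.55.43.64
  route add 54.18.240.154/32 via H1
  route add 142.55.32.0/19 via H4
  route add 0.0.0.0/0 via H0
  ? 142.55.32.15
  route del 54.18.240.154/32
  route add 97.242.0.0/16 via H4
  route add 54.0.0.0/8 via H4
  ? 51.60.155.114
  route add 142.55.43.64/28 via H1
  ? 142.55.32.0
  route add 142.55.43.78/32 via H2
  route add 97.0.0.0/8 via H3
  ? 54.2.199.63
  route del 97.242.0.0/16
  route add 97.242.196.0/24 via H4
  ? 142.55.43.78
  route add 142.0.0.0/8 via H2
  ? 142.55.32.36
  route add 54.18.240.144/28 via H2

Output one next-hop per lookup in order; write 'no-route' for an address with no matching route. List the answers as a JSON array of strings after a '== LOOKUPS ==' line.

Trace:
  + 142.55.43.64/27 (H2) depth=27
  + 142.55.43.64/28 (H4) depth=28
  ? 134.117.173.14  path d0:-→d1:-→d2:-→d3:-→d4:-  best=no-route
  + 142.55.32.0/20 (H2) depth=20
  + 142.0.0.0/8 (H3) depth=8
  ? 142.55.43.71  path d0:-→d1:-→d2:-→d3:-→d4:-→d5:-→d6:-→d7:-→d8:H3→d9:-→d10:-→d11:-→d12:-→d13:-→d14:-→d15:-→d16:-→d17:-→d18:-→d19:-→d20:H2→d21:-→d22:-→d23:-→d24:-→d25:-→d26:-→d27:H2→d28:H4  best=H4
  ? 159.124.224.112  path d0:-→d1:-→d2:-→d3:-  best=no-route
  + 142.48.0.0/12 (H4) depth=12
  ? 142.55.43.64  path d0:-→d1:-→d2:-→d3:-→d4:-→d5:-→d6:-→d7:-→d8:H3→d9:-→d10:-→d11:-→d12:H4→d13:-→d14:-→d15:-→d16:-→d17:-→d18:-→d19:-→d20:H2→d21:-→d22:-→d23:-→d24:-→d25:-→d26:-→d27:H2→d28:H4  best=H4
  ? 142.55.43.72  path d0:-→d1:-→d2:-→d3:-→d4:-→d5:-→d6:-→d7:-→d8:H3→d9:-→d10:-→d11:-→d12:H4→d13:-→d14:-→d15:-→d16:-→d17:-→d18:-→d19:-→d20:H2→d21:-→d22:-→d23:-→d24:-→d25:-→d26:-→d27:H2→d28:H4  best=H4
  - 142.0.0.0/8 clear@8
  - 142.55.43.64/27 clear@27
  + 142.55.43.78/32 (H0) depth=32
  - 142.55.43.78/32 clear@32
  ? 142.48.0.28  path d0:-→d1:-→d2:-→d3:-→d4:-→d5:-→d6:-→d7:-→d8:-→d9:-→d10:-→d11:-→d12:H4→d13:-  best=H4
  ? 142.55.39.88  path d0:-→d1:-→d2:-→d3:-→d4:-→d5:-→d6:-→d7:-→d8:-→d9:-→d10:-→d11:-→d12:H4→d13:-→d14:-→d15:-→d16:-→d17:-→d18:-→d19:-→d20:H2  best=H2
  ? 63.123.123.77  path d0:-  best=no-route
  ? 142.55.43.64  path d0:-→d1:-→d2:-→d3:-→d4:-→d5:-→d6:-→d7:-→d8:-→d9:-→d10:-→d11:-→d12:H4→d13:-→d14:-→d15:-→d16:-→d17:-→d18:-→d19:-→d20:H2→d21:-→d22:-→d23:-→d24:-→d25:-→d26:-→d27:-→d28:H4  best=H4
  + 54.18.240.154/32 (H1) depth=32
  + 142.55.32.0/19 (H4) depth=19
  + 0.0.0.0/0 (H0) depth=0
  ? 142.55.32.15  path d0:H0→d1:-→d2:-→d3:-→d4:-→d5:-→d6:-→d7:-→d8:-→d9:-→d10:-→d11:-→d12:H4→d13:-→d14:-→d15:-→d16:-→d17:-→d18:-→d19:H4→d20:H2  best=H2
  - 54.18.240.154/32 clear@32
  + 97.242.0.0/16 (H4) depth=16
  + 54.0.0.0/8 (H4) depth=8
  ? 51.60.155.114  path d0:H0→d1:-→d2:-→d3:-→d4:-→d5:-  best=H0
  + 142.55.43.64/28 (H1) depth=28
  ? 142.55.32.0  path d0:H0→d1:-→d2:-→d3:-→d4:-→d5:-→d6:-→d7:-→d8:-→d9:-→d10:-→d11:-→d12:H4→d13:-→d14:-→d15:-→d16:-→d17:-→d18:-→d19:H4→d20:H2  best=H2
  + 142.55.43.78/32 (H2) depth=32
  + 97.0.0.0/8 (H3) depth=8
  ? 54.2.199.63  path d0:H0→d1:-→d2:-→d3:-→d4:-→d5:-→d6:-→d7:-→d8:H4→d9:-→d10:-→d11:-  best=H4
  - 97.242.0.0/16 clear@16
  + 97.242.196.0/24 (H4) depth=24
  ? 142.55.43.78  path d0:H0→d1:-→d2:-→d3:-→d4:-→d5:-→d6:-→d7:-→d8:-→d9:-→d10:-→d11:-→d12:H4→d13:-→d14:-→d15:-→d16:-→d17:-→d18:-→d19:H4→d20:H2→d21:-→d22:-→d23:-→d24:-→d25:-→d26:-→d27:-→d28:H1→d29:-→d30:-→d31:-→d32:H2  best=H2
  + 142.0.0.0/8 (H2) depth=8
  ? 142.55.32.36  path d0:H0→d1:-→d2:-→d3:-→d4:-→d5:-→d6:-→d7:-→d8:H2→d9:-→d10:-→d11:-→d12:H4→d13:-→d14:-→d15:-→d16:-→d17:-→d18:-→d19:H4→d20:H2  best=H2
  + 54.18.240.144/28 (H2) depth=28

== LOOKUPS ==
["no-route","H4","no-route","H4","H4","H4","H2","no-route","H4","H2","H0","H2","H4","H2","H2"]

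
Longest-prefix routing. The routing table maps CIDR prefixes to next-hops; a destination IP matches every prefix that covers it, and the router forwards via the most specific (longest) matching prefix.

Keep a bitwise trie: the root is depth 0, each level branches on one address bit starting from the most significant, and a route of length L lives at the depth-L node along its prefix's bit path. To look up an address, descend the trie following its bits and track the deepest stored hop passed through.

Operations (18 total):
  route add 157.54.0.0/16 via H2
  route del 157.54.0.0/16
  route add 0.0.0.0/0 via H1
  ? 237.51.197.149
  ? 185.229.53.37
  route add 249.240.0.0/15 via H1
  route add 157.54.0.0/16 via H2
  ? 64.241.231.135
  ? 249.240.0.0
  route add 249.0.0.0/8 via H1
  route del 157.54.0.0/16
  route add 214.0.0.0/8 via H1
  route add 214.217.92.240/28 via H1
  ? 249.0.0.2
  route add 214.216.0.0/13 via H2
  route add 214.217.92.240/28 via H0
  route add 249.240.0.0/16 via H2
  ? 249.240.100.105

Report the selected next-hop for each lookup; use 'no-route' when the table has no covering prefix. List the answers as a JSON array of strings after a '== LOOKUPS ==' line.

Trace:
  add 157.54.0.0/16 -> H2 at depth 16
  del 157.54.0.0/16 (clear depth 16)
  add 0.0.0.0/0 -> H1 at depth 0
  lookup 237.51.197.149: bits 1 walk d0:H1→d1:- -> H1
  lookup 185.229.53.37: bits 10 walk d0:H1→d1:-→d2:- -> H1
  add 249.240.0.0/15 -> H1 at depth 15
  add 157.54.0.0/16 -> H2 at depth 16
  lookup 64.241.231.135: bits ε walk d0:H1 -> H1
  lookup 249.240.0.0: bits 111110011111000 walk d0:H1→d1:-→d2:-→d3:-→d4:-→d5:-→d6:-→d7:-→d8:-→d9:-→d10:-→d11:-→d12:-→d13:-→d14:-→d15:H1 -> H1
  add 249.0.0.0/8 -> H1 at depth 8
  del 157.54.0.0/16 (clear depth 16)
  add 214.0.0.0/8 -> H1 at depth 8
  add 214.217.92.240/28 -> H1 at depth 28
  lookup 249.0.0.2: bits 11111001 walk d0:H1→d1:-→d2:-→d3:-→d4:-→d5:-→d6:-→d7:-→d8:H1 -> H1
  add 214.216.0.0/13 -> H2 at depth 13
  add 214.217.92.240/28 -> H0 at depth 28
  add 249.240.0.0/16 -> H2 at depth 16
  lookup 249.240.100.105: bits 1111100111110000 walk d0:H1→d1:-→d2:-→d3:-→d4:-→d5:-→d6:-→d7:-→d8:H1→d9:-→d10:-→d11:-→d12:-→d13:-→d14:-→d15:H1→d16:H2 -> H2

== LOOKUPS ==
["H1","H1","H1","H1","H1","H2"]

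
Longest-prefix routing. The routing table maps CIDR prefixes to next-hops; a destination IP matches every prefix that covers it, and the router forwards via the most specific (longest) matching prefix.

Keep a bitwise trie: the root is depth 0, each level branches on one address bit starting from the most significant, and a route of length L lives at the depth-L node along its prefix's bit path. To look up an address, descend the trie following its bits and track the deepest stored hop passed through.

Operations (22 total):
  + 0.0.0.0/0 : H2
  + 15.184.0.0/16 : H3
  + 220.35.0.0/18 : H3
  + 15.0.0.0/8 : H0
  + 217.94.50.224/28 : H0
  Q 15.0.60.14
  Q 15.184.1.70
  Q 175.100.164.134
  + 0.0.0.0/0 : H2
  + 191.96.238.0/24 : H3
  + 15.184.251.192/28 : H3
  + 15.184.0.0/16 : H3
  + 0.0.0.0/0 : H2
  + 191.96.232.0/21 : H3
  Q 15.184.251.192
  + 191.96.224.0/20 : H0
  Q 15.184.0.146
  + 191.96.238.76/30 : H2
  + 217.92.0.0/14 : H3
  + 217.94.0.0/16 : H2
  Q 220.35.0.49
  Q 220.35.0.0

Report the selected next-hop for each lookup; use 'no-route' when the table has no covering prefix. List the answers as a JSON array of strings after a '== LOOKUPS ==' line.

Trace:
  add 0.0.0.0/0 -> H2 at depth 0
  add 15.184.0.0/16 -> H3 at depth 16
  add 220.35.0.0/18 -> H3 at depth 18
  add 15.0.0.0/8 -> H0 at depth 8
  add 217.94.50.224/28 -> H0 at depth 28
  ? 15.0.60.14  path d0:H2→d1:-→d2:-→d3:-→d4:-→d5:-→d6:-→d7:-→d8:H0  best=H0
  ? 15.184.1.70  path d0:H2→d1:-→d2:-→d3:-→d4:-→d5:-→d6:-→d7:-→d8:H0→d9:-→d10:-→d11:-→d12:-→d13:-→d14:-→d15:-→d16:H3  best=H3
  ? 175.100.164.134  path d0:H2→d1:-  best=H2
  add 0.0.0.0/0 -> H2 at depth 0
  add 191.96.238.0/24 -> H3 at depth 24
  add 15.184.251.192/28 -> H3 at depth 28
  add 15.184.0.0/16 -> H3 at depth 16
  add 0.0.0.0/0 -> H2 at depth 0
  add 191.96.232.0/21 -> H3 at depth 21
  ? 15.184.251.192  path d0:H2→d1:-→d2:-→d3:-→d4:-→d5:-→d6:-→d7:-→d8:H0→d9:-→d10:-→d11:-→d12:-→d13:-→d14:-→d15:-→d16:H3→d17:-→d18:-→d19:-→d20:-→d21:-→d22:-→d23:-→d24:-→d25:-→d26:-→d27:-→d28:H3  best=H3
  add 191.96.224.0/20 -> H0 at depth 20
  ? 15.184.0.146  path d0:H2→d1:-→d2:-→d3:-→d4:-→d5:-→d6:-→d7:-→d8:H0→d9:-→d10:-→d11:-→d12:-→d13:-→d14:-→d15:-→d16:H3  best=H3
  add 191.96.238.76/30 -> H2 at depth 30
  add 217.92.0.0/14 -> H3 at depth 14
  add 217.94.0.0/16 -> H2 at depth 16
  ? 220.35.0.49  path d0:H2→d1:-→d2:-→d3:-→d4:-→d5:-→d6:-→d7:-→d8:-→d9:-→d10:-→d11:-→d12:-→d13:-→d14:-→d15:-→d16:-→d17:-→d18:H3  best=H3
  ? 220.35.0.0  path d0:H2→d1:-→d2:-→d3:-→d4:-→d5:-→d6:-→d7:-→d8:-→d9:-→d10:-→d11:-→d12:-→d13:-→d14:-→d15:-→d16:-→d17:-→d18:H3  best=H3

== LOOKUPS ==
["H0","H3","H2","H3","H3","H3","H3"]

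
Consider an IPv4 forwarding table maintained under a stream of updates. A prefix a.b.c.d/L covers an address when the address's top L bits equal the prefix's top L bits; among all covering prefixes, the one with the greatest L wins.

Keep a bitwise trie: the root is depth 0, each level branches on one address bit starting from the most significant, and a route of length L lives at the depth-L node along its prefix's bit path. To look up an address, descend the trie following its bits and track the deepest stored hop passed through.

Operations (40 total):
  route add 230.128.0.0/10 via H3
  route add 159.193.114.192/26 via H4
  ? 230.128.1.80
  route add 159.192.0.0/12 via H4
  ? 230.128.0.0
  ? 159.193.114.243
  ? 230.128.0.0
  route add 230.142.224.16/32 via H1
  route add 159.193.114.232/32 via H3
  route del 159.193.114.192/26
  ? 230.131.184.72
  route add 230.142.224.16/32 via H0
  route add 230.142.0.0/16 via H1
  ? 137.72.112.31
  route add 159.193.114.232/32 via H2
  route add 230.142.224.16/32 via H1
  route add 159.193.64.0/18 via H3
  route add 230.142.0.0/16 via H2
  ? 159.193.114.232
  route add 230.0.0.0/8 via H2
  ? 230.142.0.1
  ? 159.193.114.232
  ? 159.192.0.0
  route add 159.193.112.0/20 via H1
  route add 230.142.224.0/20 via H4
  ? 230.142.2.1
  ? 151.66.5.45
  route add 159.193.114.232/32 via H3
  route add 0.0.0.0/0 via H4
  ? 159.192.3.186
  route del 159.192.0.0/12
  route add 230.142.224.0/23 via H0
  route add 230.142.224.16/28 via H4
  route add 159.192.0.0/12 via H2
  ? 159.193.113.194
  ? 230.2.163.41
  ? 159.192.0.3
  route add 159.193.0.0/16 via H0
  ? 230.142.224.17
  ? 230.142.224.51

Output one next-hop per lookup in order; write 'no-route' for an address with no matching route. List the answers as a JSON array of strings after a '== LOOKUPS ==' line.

Process each operation:
  + 230.128.0.0/10 (H3) depth=10
  + 159.193.114.192/26 (H4) depth=26
  Q 230.128.1.80: descend 1110011010 ; hops seen [H3] ; pick H3
  + 159.192.0.0/12 (H4) depth=12
  Q 230.128.0.0: descend 1110011010 ; hops seen [H3] ; pick H3
  Q 159.193.114.243: descend 10011111110000010111001011 ; hops seen [H4,H4] ; pick H4
  Q 230.128.0.0: descend 1110011010 ; hops seen [H3] ; pick H3
  + 230.142.224.16/32 (H1) depth=32
  + 159.193.114.232/32 (H3) depth=32
  - 159.193.114.192/26 clear@26
  Q 230.131.184.72: descend 111001101000 ; hops seen [H3] ; pick H3
  + 230.142.224.16/32 (H0) depth=32
  + 230.142.0.0/16 (H1) depth=16
  Q 137.72.112.31: descend 100 ; hops seen [∅] ; pick no-route
  + 159.193.114.232/32 (H2) depth=32
  + 230.142.224.16/32 (H1) depth=32
  + 159.193.64.0/18 (H3) depth=18
  + 230.142.0.0/16 (H2) depth=16
  Q 159.193.114.232: descend 10011111110000010111001011101000 ; hops seen [H4,H3,H2] ; pick H2
  + 230.0.0.0/8 (H2) depth=8
  Q 230.142.0.1: descend 1110011010001110 ; hops seen [H2,H3,H2] ; pick H2
  Q 159.193.114.232: descend 10011111110000010111001011101000 ; hops seen [H4,H3,H2] ; pick H2
  Q 159.192.0.0: descend 100111111100000 ; hops seen [H4] ; pick H4
  + 159.193.112.0/20 (H1) depth=20
  + 230.142.224.0/20 (H4) depth=20
  Q 230.142.2.1: descend 1110011010001110 ; hops seen [H2,H3,H2] ; pick H2
  Q 151.66.5.45: descend 1001 ; hops seen [∅] ; pick no-route
  + 159.193.114.232/32 (H3) depth=32
  + 0.0.0.0/0 (H4) depth=0
  Q 159.192.3.186: descend 100111111100000 ; hops seen [H4,H4] ; pick H4
  - 159.192.0.0/12 clear@12
  + 230.142.224.0/23 (H0) depth=23
  + 230.142.224.16/28 (H4) depth=28
  + 159.192.0.0/12 (H2) depth=12
  Q 159.193.113.194: descend 1001111111000001011100 ; hops seen [H4,H2,H3,H1] ; pick H1
  Q 230.2.163.41: descend 11100110 ; hops seen [H4,H2] ; pick H2
  Q 159.192.0.3: descend 100111111100000 ; hops seen [H4,H2] ; pick H2
  + 159.193.0.0/16 (H0) depth=16
  Q 230.142.224.17: descend 1110011010001110111000000001000 ; hops seen [H4,H2,H3,H2,H4,H0,H4] ; pick H4
  Q 230.142.224.51: descend 11100110100011101110000000 ; hops seen [H4,H2,H3,H2,H4,H0] ; pick H0

== LOOKUPS ==
["H3","H3","H4","H3","H3","no-route","H2","H2","H2","H4","H2","no-route","H4","H1","H2","H2","H4","H0"]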